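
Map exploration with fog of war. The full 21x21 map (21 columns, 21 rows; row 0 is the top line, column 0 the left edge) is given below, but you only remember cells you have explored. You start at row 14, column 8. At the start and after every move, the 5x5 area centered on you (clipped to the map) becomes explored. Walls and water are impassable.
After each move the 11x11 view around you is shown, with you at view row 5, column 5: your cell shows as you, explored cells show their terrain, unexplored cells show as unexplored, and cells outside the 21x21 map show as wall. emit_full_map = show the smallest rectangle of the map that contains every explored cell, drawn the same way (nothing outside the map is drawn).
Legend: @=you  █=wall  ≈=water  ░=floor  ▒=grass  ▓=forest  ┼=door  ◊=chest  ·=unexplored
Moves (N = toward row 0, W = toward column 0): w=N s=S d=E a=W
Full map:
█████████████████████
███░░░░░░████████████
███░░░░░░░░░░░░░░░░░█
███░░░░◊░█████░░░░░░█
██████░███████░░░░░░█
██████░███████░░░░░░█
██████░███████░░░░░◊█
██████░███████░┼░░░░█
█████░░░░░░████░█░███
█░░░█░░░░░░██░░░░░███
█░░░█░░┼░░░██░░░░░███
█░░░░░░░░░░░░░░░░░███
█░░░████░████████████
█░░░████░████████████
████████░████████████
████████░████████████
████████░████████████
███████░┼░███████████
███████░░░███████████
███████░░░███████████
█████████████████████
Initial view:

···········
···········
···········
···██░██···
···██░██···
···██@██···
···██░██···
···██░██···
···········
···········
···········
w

···········
···········
···········
···░░░░░···
···██░██···
···██@██···
···██░██···
···██░██···
···██░██···
···········
···········

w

···········
···········
···········
···░┼░░░···
···░░░░░···
···██@██···
···██░██···
···██░██···
···██░██···
···██░██···
···········

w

···········
···········
···········
···░░░░░···
···░┼░░░···
···░░@░░···
···██░██···
···██░██···
···██░██···
···██░██···
···██░██···

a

···········
···········
···········
···░░░░░░··
···░░┼░░░··
···░░@░░░··
···███░██··
···███░██··
····██░██··
····██░██··
····██░██··

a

···········
···········
···········
···█░░░░░░·
···█░░┼░░░·
···░░@░░░░·
···████░██·
···████░██·
·····██░██·
·····██░██·
·····██░██·

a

···········
···········
···········
···░█░░░░░░
···░█░░┼░░░
···░░@░░░░░
···░████░██
···░████░██
······██░██
······██░██
······██░██

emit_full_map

░█░░░░░░
░█░░┼░░░
░░@░░░░░
░████░██
░████░██
···██░██
···██░██
···██░██

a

█··········
█··········
█··········
█··░░█░░░░░
█··░░█░░┼░░
█··░░@░░░░░
█··░░████░█
█··░░████░█
█······██░█
█······██░█
█······██░█

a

██·········
██·········
██·········
██·░░░█░░░░
██·░░░█░░┼░
██·░░@░░░░░
██·░░░████░
██·░░░████░
██······██░
██······██░
██······██░

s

██·········
██·········
██·░░░█░░░░
██·░░░█░░┼░
██·░░░░░░░░
██·░░@████░
██·░░░████░
██·███████░
██······██░
██······██░
██·········

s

██·········
██·░░░█░░░░
██·░░░█░░┼░
██·░░░░░░░░
██·░░░████░
██·░░@████░
██·███████░
██·███████░
██······██░
██·········
██·········

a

███········
███·░░░█░░░
███·░░░█░░┼
████░░░░░░░
████░░░████
████░@░████
███████████
███████████
███······██
███········
███········

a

████·······
████·░░░█░░
████·░░░█░░
█████░░░░░░
█████░░░███
█████@░░███
███████████
███████████
████······█
████·······
████·······

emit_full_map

·░░░█░░░░░░
·░░░█░░┼░░░
█░░░░░░░░░░
█░░░████░██
█@░░████░██
████████░██
████████░██
······██░██

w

████·······
████·······
████·░░░█░░
█████░░░█░░
█████░░░░░░
█████@░░███
█████░░░███
███████████
███████████
████······█
████·······

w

████·······
████·······
████·······
█████░░░█░░
█████░░░█░░
█████@░░░░░
█████░░░███
█████░░░███
███████████
███████████
████······█

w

████·······
████·······
████·······
████████···
█████░░░█░░
█████@░░█░░
█████░░░░░░
█████░░░███
█████░░░███
███████████
███████████

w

████·······
████·······
████·······
████████···
████████···
█████@░░█░░
█████░░░█░░
█████░░░░░░
█████░░░███
█████░░░███
███████████

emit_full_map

████·······
████·······
█@░░█░░░░░░
█░░░█░░┼░░░
█░░░░░░░░░░
█░░░████░██
█░░░████░██
████████░██
████████░██
······██░██

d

███········
███········
███········
████████···
████████···
████░@░█░░░
████░░░█░░┼
████░░░░░░░
████░░░████
████░░░████
███████████

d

██·········
██·········
██·········
████████···
███████░···
███░░@█░░░░
███░░░█░░┼░
███░░░░░░░░
███░░░████░
███░░░████░
██████████░

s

██·········
██·········
████████···
███████░···
███░░░█░░░░
███░░@█░░┼░
███░░░░░░░░
███░░░████░
███░░░████░
██████████░
██████████░

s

██·········
████████···
███████░···
███░░░█░░░░
███░░░█░░┼░
███░░@░░░░░
███░░░████░
███░░░████░
██████████░
██████████░
██······██░

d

█··········
███████····
██████░····
██░░░█░░░░░
██░░░█░░┼░░
██░░░@░░░░░
██░░░████░█
██░░░████░█
█████████░█
█████████░█
█······██░█

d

···········
██████·····
█████░·····
█░░░█░░░░░░
█░░░█░░┼░░░
█░░░░@░░░░░
█░░░████░██
█░░░████░██
████████░██
████████░██
······██░██

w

···········
···········
██████·····
█████░░░···
█░░░█░░░░░░
█░░░█@░┼░░░
█░░░░░░░░░░
█░░░████░██
█░░░████░██
████████░██
████████░██

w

···········
···········
···········
██████░█···
█████░░░···
█░░░█@░░░░░
█░░░█░░┼░░░
█░░░░░░░░░░
█░░░████░██
█░░░████░██
████████░██

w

···········
···········
···········
···███░█···
██████░█···
█████@░░···
█░░░█░░░░░░
█░░░█░░┼░░░
█░░░░░░░░░░
█░░░████░██
█░░░████░██

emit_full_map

···███░█···
██████░█···
█████@░░···
█░░░█░░░░░░
█░░░█░░┼░░░
█░░░░░░░░░░
█░░░████░██
█░░░████░██
████████░██
████████░██
······██░██

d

···········
···········
···········
··███░██···
█████░██···
████░@░░···
░░░█░░░░░░·
░░░█░░┼░░░·
░░░░░░░░░░·
░░░████░██·
░░░████░██·

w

···········
···········
···········
···██░██···
··███░██···
█████@██···
████░░░░···
░░░█░░░░░░·
░░░█░░┼░░░·
░░░░░░░░░░·
░░░████░██·

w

···········
···········
···········
···██░██···
···██░██···
··███@██···
█████░██···
████░░░░···
░░░█░░░░░░·
░░░█░░┼░░░·
░░░░░░░░░░·

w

···········
···········
···········
···░░░◊░···
···██░██···
···██@██···
··███░██···
█████░██···
████░░░░···
░░░█░░░░░░·
░░░█░░┼░░░·

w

███████████
···········
···········
···░░░░░···
···░░░◊░···
···██@██···
···██░██···
··███░██···
█████░██···
████░░░░···
░░░█░░░░░░·

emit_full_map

····░░░░░··
····░░░◊░··
····██@██··
····██░██··
···███░██··
██████░██··
█████░░░░··
█░░░█░░░░░░
█░░░█░░┼░░░
█░░░░░░░░░░
█░░░████░██
█░░░████░██
████████░██
████████░██
······██░██


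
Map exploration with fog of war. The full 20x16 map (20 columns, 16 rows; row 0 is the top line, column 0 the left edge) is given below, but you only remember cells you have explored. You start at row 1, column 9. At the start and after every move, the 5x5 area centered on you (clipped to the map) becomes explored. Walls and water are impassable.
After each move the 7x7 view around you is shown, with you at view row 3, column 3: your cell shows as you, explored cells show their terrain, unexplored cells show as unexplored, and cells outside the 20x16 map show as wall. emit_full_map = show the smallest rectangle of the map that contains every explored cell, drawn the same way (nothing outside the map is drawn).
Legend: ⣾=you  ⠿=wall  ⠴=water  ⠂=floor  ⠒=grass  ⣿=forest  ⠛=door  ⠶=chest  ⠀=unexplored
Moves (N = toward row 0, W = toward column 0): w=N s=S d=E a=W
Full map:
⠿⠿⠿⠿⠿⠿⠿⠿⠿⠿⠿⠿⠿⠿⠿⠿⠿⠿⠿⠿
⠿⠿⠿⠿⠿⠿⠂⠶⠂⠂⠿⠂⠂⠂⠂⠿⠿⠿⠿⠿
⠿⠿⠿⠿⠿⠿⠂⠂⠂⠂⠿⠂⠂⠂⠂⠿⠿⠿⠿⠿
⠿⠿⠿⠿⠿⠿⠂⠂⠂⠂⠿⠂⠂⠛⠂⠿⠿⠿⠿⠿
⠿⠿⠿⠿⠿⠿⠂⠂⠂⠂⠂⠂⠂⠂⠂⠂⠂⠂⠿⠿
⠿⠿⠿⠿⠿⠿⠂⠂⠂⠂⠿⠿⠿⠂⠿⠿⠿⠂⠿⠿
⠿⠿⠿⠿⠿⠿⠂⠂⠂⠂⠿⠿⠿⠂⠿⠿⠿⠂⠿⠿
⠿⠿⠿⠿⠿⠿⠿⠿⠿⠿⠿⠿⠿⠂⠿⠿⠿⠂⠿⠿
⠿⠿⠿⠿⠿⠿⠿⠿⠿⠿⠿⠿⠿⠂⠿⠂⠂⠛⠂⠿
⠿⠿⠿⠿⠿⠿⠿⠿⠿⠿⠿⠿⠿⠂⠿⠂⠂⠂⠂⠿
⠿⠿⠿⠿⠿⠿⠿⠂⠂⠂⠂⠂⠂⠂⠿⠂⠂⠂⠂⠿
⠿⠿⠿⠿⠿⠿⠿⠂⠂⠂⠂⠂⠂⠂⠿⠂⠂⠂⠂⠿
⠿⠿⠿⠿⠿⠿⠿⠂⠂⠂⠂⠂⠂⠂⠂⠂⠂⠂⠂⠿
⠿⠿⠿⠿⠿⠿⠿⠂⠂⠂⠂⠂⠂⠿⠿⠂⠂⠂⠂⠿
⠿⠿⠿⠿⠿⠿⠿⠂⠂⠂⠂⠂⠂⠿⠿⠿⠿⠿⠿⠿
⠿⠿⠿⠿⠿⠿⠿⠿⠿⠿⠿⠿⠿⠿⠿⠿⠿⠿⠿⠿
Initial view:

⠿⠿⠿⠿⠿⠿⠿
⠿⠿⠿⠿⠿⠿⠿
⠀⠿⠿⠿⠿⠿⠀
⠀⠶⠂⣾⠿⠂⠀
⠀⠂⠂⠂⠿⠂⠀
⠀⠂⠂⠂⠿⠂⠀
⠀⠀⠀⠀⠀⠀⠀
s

⠿⠿⠿⠿⠿⠿⠿
⠀⠿⠿⠿⠿⠿⠀
⠀⠶⠂⠂⠿⠂⠀
⠀⠂⠂⣾⠿⠂⠀
⠀⠂⠂⠂⠿⠂⠀
⠀⠂⠂⠂⠂⠂⠀
⠀⠀⠀⠀⠀⠀⠀

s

⠀⠿⠿⠿⠿⠿⠀
⠀⠶⠂⠂⠿⠂⠀
⠀⠂⠂⠂⠿⠂⠀
⠀⠂⠂⣾⠿⠂⠀
⠀⠂⠂⠂⠂⠂⠀
⠀⠂⠂⠂⠿⠿⠀
⠀⠀⠀⠀⠀⠀⠀

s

⠀⠶⠂⠂⠿⠂⠀
⠀⠂⠂⠂⠿⠂⠀
⠀⠂⠂⠂⠿⠂⠀
⠀⠂⠂⣾⠂⠂⠀
⠀⠂⠂⠂⠿⠿⠀
⠀⠂⠂⠂⠿⠿⠀
⠀⠀⠀⠀⠀⠀⠀

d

⠶⠂⠂⠿⠂⠀⠀
⠂⠂⠂⠿⠂⠂⠀
⠂⠂⠂⠿⠂⠂⠀
⠂⠂⠂⣾⠂⠂⠀
⠂⠂⠂⠿⠿⠿⠀
⠂⠂⠂⠿⠿⠿⠀
⠀⠀⠀⠀⠀⠀⠀

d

⠂⠂⠿⠂⠀⠀⠀
⠂⠂⠿⠂⠂⠂⠀
⠂⠂⠿⠂⠂⠛⠀
⠂⠂⠂⣾⠂⠂⠀
⠂⠂⠿⠿⠿⠂⠀
⠂⠂⠿⠿⠿⠂⠀
⠀⠀⠀⠀⠀⠀⠀

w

⠿⠿⠿⠿⠀⠀⠀
⠂⠂⠿⠂⠂⠂⠀
⠂⠂⠿⠂⠂⠂⠀
⠂⠂⠿⣾⠂⠛⠀
⠂⠂⠂⠂⠂⠂⠀
⠂⠂⠿⠿⠿⠂⠀
⠂⠂⠿⠿⠿⠂⠀

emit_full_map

⠿⠿⠿⠿⠿⠀⠀
⠶⠂⠂⠿⠂⠂⠂
⠂⠂⠂⠿⠂⠂⠂
⠂⠂⠂⠿⣾⠂⠛
⠂⠂⠂⠂⠂⠂⠂
⠂⠂⠂⠿⠿⠿⠂
⠂⠂⠂⠿⠿⠿⠂

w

⠿⠿⠿⠿⠿⠿⠿
⠿⠿⠿⠿⠿⠿⠀
⠂⠂⠿⠂⠂⠂⠀
⠂⠂⠿⣾⠂⠂⠀
⠂⠂⠿⠂⠂⠛⠀
⠂⠂⠂⠂⠂⠂⠀
⠂⠂⠿⠿⠿⠂⠀

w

⠿⠿⠿⠿⠿⠿⠿
⠿⠿⠿⠿⠿⠿⠿
⠿⠿⠿⠿⠿⠿⠀
⠂⠂⠿⣾⠂⠂⠀
⠂⠂⠿⠂⠂⠂⠀
⠂⠂⠿⠂⠂⠛⠀
⠂⠂⠂⠂⠂⠂⠀

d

⠿⠿⠿⠿⠿⠿⠿
⠿⠿⠿⠿⠿⠿⠿
⠿⠿⠿⠿⠿⠿⠀
⠂⠿⠂⣾⠂⠂⠀
⠂⠿⠂⠂⠂⠂⠀
⠂⠿⠂⠂⠛⠂⠀
⠂⠂⠂⠂⠂⠀⠀

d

⠿⠿⠿⠿⠿⠿⠿
⠿⠿⠿⠿⠿⠿⠿
⠿⠿⠿⠿⠿⠿⠀
⠿⠂⠂⣾⠂⠿⠀
⠿⠂⠂⠂⠂⠿⠀
⠿⠂⠂⠛⠂⠿⠀
⠂⠂⠂⠂⠀⠀⠀

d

⠿⠿⠿⠿⠿⠿⠿
⠿⠿⠿⠿⠿⠿⠿
⠿⠿⠿⠿⠿⠿⠀
⠂⠂⠂⣾⠿⠿⠀
⠂⠂⠂⠂⠿⠿⠀
⠂⠂⠛⠂⠿⠿⠀
⠂⠂⠂⠀⠀⠀⠀

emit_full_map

⠿⠿⠿⠿⠿⠿⠿⠿⠿⠿
⠶⠂⠂⠿⠂⠂⠂⣾⠿⠿
⠂⠂⠂⠿⠂⠂⠂⠂⠿⠿
⠂⠂⠂⠿⠂⠂⠛⠂⠿⠿
⠂⠂⠂⠂⠂⠂⠂⠀⠀⠀
⠂⠂⠂⠿⠿⠿⠂⠀⠀⠀
⠂⠂⠂⠿⠿⠿⠂⠀⠀⠀


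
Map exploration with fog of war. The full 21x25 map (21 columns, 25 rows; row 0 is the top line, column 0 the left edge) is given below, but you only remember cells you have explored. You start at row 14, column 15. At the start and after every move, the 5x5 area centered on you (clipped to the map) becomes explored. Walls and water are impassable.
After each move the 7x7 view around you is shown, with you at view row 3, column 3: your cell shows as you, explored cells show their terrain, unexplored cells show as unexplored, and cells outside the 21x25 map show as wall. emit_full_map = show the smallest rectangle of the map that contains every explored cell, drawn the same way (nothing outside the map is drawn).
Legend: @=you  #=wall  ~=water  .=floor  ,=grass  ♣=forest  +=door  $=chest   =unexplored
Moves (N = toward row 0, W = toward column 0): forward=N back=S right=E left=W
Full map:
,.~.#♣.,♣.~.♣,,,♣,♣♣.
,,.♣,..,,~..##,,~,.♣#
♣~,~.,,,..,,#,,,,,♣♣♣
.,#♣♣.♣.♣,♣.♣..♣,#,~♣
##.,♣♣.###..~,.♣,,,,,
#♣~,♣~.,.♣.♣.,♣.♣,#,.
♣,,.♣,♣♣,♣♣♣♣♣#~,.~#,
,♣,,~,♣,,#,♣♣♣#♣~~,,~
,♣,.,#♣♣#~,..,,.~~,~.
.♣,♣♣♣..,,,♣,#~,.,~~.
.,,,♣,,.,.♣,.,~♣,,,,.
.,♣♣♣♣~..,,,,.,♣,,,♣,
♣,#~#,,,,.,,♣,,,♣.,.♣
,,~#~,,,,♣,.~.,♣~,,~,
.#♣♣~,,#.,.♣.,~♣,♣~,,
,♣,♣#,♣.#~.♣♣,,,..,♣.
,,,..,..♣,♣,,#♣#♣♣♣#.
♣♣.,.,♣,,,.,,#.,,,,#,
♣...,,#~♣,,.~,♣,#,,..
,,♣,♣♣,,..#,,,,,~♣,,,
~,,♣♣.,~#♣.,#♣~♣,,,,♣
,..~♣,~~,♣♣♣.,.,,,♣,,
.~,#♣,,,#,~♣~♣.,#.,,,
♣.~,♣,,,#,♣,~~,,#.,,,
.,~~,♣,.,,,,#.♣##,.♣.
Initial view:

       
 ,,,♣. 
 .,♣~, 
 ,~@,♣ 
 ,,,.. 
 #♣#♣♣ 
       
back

 ,,,♣. 
 .,♣~, 
 ,~♣,♣ 
 ,,@.. 
 #♣#♣♣ 
 #.,,, 
       

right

,,,♣.  
.,♣~,, 
,~♣,♣~ 
,,,@., 
#♣#♣♣♣ 
#.,,,, 
       

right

,,♣.   
,♣~,,~ 
~♣,♣~, 
,,.@,♣ 
♣#♣♣♣# 
.,,,,# 
       

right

,♣.   #
♣~,,~,#
♣,♣~,,#
,..@♣.#
#♣♣♣#.#
,,,,#,#
      #

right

♣.   ##
~,,~,##
,♣~,,##
..,@.##
♣♣♣#.##
,,,#,##
     ##

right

.   ###
,,~,###
♣~,,###
.,♣@###
♣♣#.###
,,#,###
    ###

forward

    ###
.,.♣###
,,~,###
♣~,@###
.,♣.###
♣♣#.###
,,#,###

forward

    ###
 ,♣,###
.,.♣###
,,~@###
♣~,,###
.,♣.###
♣♣#.###

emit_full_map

     ,♣,
,,,♣.,.♣
.,♣~,,~@
,~♣,♣~,,
,,,..,♣.
#♣#♣♣♣#.
#.,,,,#,

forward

    ###
 ,,.###
 ,♣,###
.,.@###
,,~,###
♣~,,###
.,♣.###

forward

    ###
 ~~.###
 ,,.###
 ,♣@###
.,.♣###
,,~,###
♣~,,###

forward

    ###
 ,~.###
 ~~.###
 ,,@###
 ,♣,###
.,.♣###
,,~,###

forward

    ###
 ,,~###
 ,~.###
 ~~@###
 ,,.###
 ,♣,###
.,.♣###

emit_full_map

     ,,~
     ,~.
     ~~@
     ,,.
     ,♣,
,,,♣.,.♣
.,♣~,,~,
,~♣,♣~,,
,,,..,♣.
#♣#♣♣♣#.
#.,,,,#,

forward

    ###
 ~#,###
 ,,~###
 ,~@###
 ~~.###
 ,,.###
 ,♣,###

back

 ~#,###
 ,,~###
 ,~.###
 ~~@###
 ,,.###
 ,♣,###
.,.♣###

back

 ,,~###
 ,~.###
 ~~.###
 ,,@###
 ,♣,###
.,.♣###
,,~,###

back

 ,~.###
 ~~.###
 ,,.###
 ,♣@###
.,.♣###
,,~,###
♣~,,###

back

 ~~.###
 ,,.###
 ,♣,###
.,.@###
,,~,###
♣~,,###
.,♣.###

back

 ,,.###
 ,♣,###
.,.♣###
,,~@###
♣~,,###
.,♣.###
♣♣#.###

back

 ,♣,###
.,.♣###
,,~,###
♣~,@###
.,♣.###
♣♣#.###
,,#,###

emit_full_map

     ~#,
     ,,~
     ,~.
     ~~.
     ,,.
     ,♣,
,,,♣.,.♣
.,♣~,,~,
,~♣,♣~,@
,,,..,♣.
#♣#♣♣♣#.
#.,,,,#,

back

.,.♣###
,,~,###
♣~,,###
.,♣@###
♣♣#.###
,,#,###
    ###

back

,,~,###
♣~,,###
.,♣.###
♣♣#@###
,,#,###
 ,..###
    ###

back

♣~,,###
.,♣.###
♣♣#.###
,,#@###
 ,..###
 ,,,###
    ###

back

.,♣.###
♣♣#.###
,,#,###
 ,.@###
 ,,,###
 ,,♣###
    ###

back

♣♣#.###
,,#,###
 ,..###
 ,,@###
 ,,♣###
 ♣,,###
    ###

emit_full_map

     ~#,
     ,,~
     ,~.
     ~~.
     ,,.
     ,♣,
,,,♣.,.♣
.,♣~,,~,
,~♣,♣~,,
,,,..,♣.
#♣#♣♣♣#.
#.,,,,#,
     ,..
     ,,@
     ,,♣
     ♣,,

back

,,#,###
 ,..###
 ,,,###
 ,,@###
 ♣,,###
 ,,,###
    ###

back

 ,..###
 ,,,###
 ,,♣###
 ♣,@###
 ,,,###
 ,,,###
    ###

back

 ,,,###
 ,,♣###
 ♣,,###
 ,,@###
 ,,,###
 .♣.###
#######

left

  ,,,##
 ,,,♣##
 ,♣,,##
 .,@,##
 .,,,##
 ,.♣.##
#######

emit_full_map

     ~#,
     ,,~
     ,~.
     ~~.
     ,,.
     ,♣,
,,,♣.,.♣
.,♣~,,~,
,~♣,♣~,,
,,,..,♣.
#♣#♣♣♣#.
#.,,,,#,
     ,..
     ,,,
    ,,,♣
    ,♣,,
    .,@,
    .,,,
    ,.♣.

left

   ,,,#
 ,,,,♣#
 ,,♣,,#
 #.@,,#
 #.,,,#
 #,.♣.#
#######

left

    ,,,
 ♣,,,,♣
 ,,,♣,,
 ,#@,,,
 ,#.,,,
 ##,.♣.
#######

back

 ♣,,,,♣
 ,,,♣,,
 ,#.,,,
 ,#@,,,
 ##,.♣.
#######
#######

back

 ,,,♣,,
 ,#.,,,
 ,#.,,,
 ##@.♣.
#######
#######
#######

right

,,,♣,,#
,#.,,,#
,#.,,,#
##,@♣.#
#######
#######
#######

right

,,♣,,##
#.,,,##
#.,,,##
#,.@.##
#######
#######
#######

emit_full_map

     ~#,
     ,,~
     ,~.
     ~~.
     ,,.
     ,♣,
,,,♣.,.♣
.,♣~,,~,
,~♣,♣~,,
,,,..,♣.
#♣#♣♣♣#.
#.,,,,#,
     ,..
     ,,,
  ♣,,,,♣
  ,,,♣,,
  ,#.,,,
  ,#.,,,
  ##,.@.


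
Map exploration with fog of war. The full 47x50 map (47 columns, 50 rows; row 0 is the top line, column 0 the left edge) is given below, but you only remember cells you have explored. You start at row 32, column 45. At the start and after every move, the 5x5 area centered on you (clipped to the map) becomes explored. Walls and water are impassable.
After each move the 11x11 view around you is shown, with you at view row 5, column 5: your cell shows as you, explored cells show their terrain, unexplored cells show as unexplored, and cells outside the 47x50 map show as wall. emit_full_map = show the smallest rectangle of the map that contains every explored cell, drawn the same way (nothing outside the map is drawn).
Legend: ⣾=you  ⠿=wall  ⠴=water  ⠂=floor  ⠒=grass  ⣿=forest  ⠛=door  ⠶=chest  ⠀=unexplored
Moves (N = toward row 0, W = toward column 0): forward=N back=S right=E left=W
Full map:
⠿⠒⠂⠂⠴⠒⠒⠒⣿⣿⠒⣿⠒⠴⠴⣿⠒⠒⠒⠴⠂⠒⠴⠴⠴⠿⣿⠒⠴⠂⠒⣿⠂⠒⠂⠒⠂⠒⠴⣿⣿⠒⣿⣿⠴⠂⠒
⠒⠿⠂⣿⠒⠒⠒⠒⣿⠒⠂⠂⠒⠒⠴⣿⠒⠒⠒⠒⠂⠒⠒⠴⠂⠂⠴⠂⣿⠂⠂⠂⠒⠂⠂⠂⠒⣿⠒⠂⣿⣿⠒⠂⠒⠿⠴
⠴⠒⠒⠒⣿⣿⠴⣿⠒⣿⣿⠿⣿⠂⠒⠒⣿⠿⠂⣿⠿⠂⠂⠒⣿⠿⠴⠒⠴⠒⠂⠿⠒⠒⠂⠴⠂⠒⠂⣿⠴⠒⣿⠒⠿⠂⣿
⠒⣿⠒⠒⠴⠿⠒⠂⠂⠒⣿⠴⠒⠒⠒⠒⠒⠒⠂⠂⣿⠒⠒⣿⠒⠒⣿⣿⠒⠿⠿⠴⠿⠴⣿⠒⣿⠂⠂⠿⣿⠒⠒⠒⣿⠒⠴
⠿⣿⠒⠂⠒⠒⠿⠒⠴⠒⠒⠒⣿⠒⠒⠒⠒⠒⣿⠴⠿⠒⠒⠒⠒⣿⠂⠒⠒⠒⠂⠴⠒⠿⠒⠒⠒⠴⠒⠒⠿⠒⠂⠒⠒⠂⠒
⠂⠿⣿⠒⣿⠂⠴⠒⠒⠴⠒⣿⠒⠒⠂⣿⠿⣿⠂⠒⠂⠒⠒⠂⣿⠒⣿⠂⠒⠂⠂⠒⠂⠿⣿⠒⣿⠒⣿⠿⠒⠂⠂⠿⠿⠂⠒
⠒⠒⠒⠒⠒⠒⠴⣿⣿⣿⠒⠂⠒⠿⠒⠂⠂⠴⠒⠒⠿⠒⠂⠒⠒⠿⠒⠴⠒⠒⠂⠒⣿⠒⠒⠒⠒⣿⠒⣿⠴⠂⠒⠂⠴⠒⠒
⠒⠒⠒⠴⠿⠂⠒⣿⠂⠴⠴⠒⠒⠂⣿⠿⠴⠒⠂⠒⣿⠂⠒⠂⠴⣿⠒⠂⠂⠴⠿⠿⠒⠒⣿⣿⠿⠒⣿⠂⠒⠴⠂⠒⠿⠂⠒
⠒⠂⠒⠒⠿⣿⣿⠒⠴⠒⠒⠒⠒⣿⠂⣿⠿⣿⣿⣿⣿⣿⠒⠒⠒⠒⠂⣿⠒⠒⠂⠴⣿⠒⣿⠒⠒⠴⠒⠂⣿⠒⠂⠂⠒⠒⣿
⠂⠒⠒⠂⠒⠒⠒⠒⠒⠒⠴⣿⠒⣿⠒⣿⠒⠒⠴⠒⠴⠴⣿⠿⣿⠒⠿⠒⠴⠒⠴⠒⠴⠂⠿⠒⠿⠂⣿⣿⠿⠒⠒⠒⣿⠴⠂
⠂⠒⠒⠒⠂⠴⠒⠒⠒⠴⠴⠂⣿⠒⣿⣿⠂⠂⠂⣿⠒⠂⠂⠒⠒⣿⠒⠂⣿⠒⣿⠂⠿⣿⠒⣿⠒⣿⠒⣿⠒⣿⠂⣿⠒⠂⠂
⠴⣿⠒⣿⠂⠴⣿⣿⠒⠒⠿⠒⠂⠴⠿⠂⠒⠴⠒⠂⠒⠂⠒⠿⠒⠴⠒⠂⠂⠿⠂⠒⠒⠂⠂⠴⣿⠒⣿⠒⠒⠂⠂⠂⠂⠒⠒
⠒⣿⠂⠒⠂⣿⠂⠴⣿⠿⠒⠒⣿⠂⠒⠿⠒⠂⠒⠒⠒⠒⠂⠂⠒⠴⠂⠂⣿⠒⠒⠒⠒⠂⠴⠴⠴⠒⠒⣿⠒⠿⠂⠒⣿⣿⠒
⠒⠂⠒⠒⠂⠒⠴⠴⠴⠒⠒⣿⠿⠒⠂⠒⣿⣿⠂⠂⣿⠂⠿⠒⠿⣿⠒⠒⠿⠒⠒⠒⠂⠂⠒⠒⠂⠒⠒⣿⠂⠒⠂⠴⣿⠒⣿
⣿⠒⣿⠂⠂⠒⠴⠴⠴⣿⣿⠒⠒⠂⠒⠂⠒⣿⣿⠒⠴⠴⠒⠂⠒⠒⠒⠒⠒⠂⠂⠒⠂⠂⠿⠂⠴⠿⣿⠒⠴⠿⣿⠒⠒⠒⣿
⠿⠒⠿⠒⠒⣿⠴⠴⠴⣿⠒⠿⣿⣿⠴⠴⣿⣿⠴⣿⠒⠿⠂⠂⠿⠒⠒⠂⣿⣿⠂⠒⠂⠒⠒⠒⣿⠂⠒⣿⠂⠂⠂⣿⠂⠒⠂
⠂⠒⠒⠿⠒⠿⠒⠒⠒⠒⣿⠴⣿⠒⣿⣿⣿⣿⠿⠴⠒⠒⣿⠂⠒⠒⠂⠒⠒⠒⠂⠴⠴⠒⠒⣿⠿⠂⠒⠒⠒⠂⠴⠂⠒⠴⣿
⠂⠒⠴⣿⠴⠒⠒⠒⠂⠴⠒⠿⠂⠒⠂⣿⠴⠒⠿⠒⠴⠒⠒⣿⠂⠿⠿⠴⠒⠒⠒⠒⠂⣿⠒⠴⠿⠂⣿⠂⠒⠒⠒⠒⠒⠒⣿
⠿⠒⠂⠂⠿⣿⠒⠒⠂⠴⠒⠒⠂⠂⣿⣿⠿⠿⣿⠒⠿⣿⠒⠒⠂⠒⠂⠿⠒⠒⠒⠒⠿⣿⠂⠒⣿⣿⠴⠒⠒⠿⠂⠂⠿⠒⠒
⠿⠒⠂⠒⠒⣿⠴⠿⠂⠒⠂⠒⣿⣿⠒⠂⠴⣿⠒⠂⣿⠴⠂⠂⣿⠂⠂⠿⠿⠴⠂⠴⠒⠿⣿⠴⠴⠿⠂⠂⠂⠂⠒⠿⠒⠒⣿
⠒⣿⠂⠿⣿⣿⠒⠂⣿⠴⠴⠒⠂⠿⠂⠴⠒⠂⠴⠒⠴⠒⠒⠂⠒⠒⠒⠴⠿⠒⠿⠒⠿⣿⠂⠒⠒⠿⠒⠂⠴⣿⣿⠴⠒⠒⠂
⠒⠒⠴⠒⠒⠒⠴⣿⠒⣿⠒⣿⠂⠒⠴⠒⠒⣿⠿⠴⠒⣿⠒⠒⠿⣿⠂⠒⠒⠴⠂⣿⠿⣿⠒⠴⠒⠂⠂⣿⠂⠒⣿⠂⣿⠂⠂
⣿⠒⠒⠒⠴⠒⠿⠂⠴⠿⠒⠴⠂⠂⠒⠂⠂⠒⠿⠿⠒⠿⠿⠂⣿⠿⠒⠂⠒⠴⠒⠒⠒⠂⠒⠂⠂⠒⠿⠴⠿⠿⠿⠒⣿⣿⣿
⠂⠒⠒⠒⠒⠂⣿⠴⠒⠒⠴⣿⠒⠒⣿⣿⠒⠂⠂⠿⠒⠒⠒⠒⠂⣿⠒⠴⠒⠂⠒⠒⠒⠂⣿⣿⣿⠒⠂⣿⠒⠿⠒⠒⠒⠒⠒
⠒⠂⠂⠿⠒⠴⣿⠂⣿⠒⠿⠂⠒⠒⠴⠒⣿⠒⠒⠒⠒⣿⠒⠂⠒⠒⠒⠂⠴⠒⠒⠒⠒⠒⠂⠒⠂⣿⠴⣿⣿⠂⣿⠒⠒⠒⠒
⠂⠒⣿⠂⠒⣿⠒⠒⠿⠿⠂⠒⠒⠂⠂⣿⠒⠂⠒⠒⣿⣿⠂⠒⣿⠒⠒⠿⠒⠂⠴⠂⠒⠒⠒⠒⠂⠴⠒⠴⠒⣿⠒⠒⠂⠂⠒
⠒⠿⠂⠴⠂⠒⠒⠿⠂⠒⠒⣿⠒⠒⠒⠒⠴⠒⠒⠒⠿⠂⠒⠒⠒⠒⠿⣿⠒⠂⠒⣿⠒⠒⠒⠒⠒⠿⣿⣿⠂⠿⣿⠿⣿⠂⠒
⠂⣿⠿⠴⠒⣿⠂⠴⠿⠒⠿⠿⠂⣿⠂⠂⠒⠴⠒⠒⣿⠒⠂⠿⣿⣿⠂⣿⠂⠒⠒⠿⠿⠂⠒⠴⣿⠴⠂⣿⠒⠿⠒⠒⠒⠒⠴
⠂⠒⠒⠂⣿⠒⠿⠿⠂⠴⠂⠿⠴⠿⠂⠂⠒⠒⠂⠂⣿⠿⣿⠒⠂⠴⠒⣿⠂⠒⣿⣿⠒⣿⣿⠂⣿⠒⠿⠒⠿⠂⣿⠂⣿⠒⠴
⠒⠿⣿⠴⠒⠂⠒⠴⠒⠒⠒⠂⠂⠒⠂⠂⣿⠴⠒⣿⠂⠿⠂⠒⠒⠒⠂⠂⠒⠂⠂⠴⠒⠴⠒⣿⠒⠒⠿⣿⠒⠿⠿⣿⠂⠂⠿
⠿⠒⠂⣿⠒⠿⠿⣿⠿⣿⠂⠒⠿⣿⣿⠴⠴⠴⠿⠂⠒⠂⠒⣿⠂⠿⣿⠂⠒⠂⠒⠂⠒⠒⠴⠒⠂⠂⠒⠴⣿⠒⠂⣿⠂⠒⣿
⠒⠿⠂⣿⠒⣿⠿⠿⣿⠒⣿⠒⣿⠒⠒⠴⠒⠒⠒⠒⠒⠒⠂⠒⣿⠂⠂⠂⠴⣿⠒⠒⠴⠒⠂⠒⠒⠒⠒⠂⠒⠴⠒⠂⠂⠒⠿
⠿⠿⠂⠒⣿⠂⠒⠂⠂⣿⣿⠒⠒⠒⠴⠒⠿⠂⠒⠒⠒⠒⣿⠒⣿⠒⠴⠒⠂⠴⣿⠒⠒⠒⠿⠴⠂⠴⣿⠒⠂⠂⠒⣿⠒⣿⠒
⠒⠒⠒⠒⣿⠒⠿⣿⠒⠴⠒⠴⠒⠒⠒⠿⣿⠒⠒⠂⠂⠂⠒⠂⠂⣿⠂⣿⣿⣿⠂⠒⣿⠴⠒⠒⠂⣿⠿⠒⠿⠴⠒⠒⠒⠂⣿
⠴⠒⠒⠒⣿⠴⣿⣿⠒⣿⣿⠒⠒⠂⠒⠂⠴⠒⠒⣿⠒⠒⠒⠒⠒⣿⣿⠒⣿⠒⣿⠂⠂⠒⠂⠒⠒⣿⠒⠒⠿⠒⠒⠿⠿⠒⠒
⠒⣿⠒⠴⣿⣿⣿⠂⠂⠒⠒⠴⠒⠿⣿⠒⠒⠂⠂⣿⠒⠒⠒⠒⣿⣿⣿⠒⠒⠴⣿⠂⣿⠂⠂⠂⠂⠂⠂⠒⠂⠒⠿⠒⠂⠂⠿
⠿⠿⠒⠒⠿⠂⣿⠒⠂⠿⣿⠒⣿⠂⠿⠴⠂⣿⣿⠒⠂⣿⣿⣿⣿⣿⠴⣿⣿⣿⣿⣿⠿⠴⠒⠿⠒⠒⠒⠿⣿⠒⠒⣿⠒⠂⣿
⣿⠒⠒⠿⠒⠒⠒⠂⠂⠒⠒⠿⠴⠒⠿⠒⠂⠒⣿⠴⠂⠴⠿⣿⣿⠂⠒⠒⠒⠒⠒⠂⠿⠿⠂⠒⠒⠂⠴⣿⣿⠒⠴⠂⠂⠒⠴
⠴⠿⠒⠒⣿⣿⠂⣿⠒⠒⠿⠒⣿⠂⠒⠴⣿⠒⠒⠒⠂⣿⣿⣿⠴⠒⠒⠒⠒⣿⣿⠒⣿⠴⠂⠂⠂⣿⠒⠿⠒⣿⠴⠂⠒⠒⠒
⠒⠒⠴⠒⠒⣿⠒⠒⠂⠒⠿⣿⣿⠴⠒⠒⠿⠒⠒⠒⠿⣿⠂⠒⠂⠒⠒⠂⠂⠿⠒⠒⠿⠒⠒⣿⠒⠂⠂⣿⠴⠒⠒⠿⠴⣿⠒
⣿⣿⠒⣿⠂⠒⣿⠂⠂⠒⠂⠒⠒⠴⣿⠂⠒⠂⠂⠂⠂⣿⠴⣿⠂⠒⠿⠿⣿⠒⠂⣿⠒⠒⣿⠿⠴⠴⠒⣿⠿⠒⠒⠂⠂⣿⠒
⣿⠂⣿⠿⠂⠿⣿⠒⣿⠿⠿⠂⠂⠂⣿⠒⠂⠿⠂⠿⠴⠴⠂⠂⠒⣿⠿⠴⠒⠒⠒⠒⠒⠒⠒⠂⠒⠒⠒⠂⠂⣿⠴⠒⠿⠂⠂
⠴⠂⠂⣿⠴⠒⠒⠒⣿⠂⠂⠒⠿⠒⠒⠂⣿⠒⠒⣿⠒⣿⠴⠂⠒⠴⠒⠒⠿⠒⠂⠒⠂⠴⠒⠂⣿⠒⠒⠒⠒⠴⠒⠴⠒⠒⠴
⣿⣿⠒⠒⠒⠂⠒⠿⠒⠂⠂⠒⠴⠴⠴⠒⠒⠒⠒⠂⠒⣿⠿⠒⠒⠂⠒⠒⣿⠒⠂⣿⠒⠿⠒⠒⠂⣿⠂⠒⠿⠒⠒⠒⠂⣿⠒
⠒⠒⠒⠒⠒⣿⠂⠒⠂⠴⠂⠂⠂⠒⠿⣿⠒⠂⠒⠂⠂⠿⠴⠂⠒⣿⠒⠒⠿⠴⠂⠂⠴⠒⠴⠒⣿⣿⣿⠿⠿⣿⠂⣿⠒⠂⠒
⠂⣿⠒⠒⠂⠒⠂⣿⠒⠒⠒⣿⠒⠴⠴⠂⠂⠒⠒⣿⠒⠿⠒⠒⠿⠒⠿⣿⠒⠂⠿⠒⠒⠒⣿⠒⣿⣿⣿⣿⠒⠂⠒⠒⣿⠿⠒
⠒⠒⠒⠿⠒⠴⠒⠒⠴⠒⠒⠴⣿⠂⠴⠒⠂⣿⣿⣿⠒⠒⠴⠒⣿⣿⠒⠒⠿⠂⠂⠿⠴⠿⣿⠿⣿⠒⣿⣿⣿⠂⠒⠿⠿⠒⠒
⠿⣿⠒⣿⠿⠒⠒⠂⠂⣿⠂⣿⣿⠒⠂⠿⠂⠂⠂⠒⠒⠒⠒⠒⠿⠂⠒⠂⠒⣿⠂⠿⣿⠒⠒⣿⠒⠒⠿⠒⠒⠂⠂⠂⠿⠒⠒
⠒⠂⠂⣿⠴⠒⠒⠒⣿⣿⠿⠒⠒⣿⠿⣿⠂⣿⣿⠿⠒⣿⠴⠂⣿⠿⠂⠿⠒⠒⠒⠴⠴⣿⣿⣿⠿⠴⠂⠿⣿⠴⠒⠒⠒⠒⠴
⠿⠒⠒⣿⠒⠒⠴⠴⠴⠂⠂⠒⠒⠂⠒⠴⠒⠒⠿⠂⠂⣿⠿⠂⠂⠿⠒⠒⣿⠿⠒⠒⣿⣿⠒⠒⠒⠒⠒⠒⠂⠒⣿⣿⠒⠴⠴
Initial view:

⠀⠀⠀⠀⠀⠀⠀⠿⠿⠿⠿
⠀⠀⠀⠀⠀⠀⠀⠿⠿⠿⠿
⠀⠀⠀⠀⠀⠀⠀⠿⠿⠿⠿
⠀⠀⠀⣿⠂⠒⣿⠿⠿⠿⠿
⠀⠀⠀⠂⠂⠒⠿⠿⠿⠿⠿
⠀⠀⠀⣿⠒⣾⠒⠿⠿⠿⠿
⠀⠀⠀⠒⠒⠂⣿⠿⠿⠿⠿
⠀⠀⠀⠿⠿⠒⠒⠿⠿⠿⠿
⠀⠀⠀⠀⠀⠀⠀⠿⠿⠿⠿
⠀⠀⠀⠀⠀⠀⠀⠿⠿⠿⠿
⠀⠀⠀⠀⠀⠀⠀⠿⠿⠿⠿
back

⠀⠀⠀⠀⠀⠀⠀⠿⠿⠿⠿
⠀⠀⠀⠀⠀⠀⠀⠿⠿⠿⠿
⠀⠀⠀⣿⠂⠒⣿⠿⠿⠿⠿
⠀⠀⠀⠂⠂⠒⠿⠿⠿⠿⠿
⠀⠀⠀⣿⠒⣿⠒⠿⠿⠿⠿
⠀⠀⠀⠒⠒⣾⣿⠿⠿⠿⠿
⠀⠀⠀⠿⠿⠒⠒⠿⠿⠿⠿
⠀⠀⠀⠒⠂⠂⠿⠿⠿⠿⠿
⠀⠀⠀⠀⠀⠀⠀⠿⠿⠿⠿
⠀⠀⠀⠀⠀⠀⠀⠿⠿⠿⠿
⠀⠀⠀⠀⠀⠀⠀⠿⠿⠿⠿

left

⠀⠀⠀⠀⠀⠀⠀⠀⠿⠿⠿
⠀⠀⠀⠀⠀⠀⠀⠀⠿⠿⠿
⠀⠀⠀⠀⣿⠂⠒⣿⠿⠿⠿
⠀⠀⠀⠒⠂⠂⠒⠿⠿⠿⠿
⠀⠀⠀⠒⣿⠒⣿⠒⠿⠿⠿
⠀⠀⠀⠒⠒⣾⠂⣿⠿⠿⠿
⠀⠀⠀⠒⠿⠿⠒⠒⠿⠿⠿
⠀⠀⠀⠿⠒⠂⠂⠿⠿⠿⠿
⠀⠀⠀⠀⠀⠀⠀⠀⠿⠿⠿
⠀⠀⠀⠀⠀⠀⠀⠀⠿⠿⠿
⠀⠀⠀⠀⠀⠀⠀⠀⠿⠿⠿

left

⠀⠀⠀⠀⠀⠀⠀⠀⠀⠿⠿
⠀⠀⠀⠀⠀⠀⠀⠀⠀⠿⠿
⠀⠀⠀⠀⠀⣿⠂⠒⣿⠿⠿
⠀⠀⠀⠴⠒⠂⠂⠒⠿⠿⠿
⠀⠀⠀⠂⠒⣿⠒⣿⠒⠿⠿
⠀⠀⠀⠴⠒⣾⠒⠂⣿⠿⠿
⠀⠀⠀⠒⠒⠿⠿⠒⠒⠿⠿
⠀⠀⠀⠒⠿⠒⠂⠂⠿⠿⠿
⠀⠀⠀⠀⠀⠀⠀⠀⠀⠿⠿
⠀⠀⠀⠀⠀⠀⠀⠀⠀⠿⠿
⠀⠀⠀⠀⠀⠀⠀⠀⠀⠿⠿

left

⠀⠀⠀⠀⠀⠀⠀⠀⠀⠀⠿
⠀⠀⠀⠀⠀⠀⠀⠀⠀⠀⠿
⠀⠀⠀⠀⠀⠀⣿⠂⠒⣿⠿
⠀⠀⠀⠒⠴⠒⠂⠂⠒⠿⠿
⠀⠀⠀⠂⠂⠒⣿⠒⣿⠒⠿
⠀⠀⠀⠿⠴⣾⠒⠒⠂⣿⠿
⠀⠀⠀⠿⠒⠒⠿⠿⠒⠒⠿
⠀⠀⠀⠂⠒⠿⠒⠂⠂⠿⠿
⠀⠀⠀⠀⠀⠀⠀⠀⠀⠀⠿
⠀⠀⠀⠀⠀⠀⠀⠀⠀⠀⠿
⠀⠀⠀⠀⠀⠀⠀⠀⠀⠀⠿

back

⠀⠀⠀⠀⠀⠀⠀⠀⠀⠀⠿
⠀⠀⠀⠀⠀⠀⣿⠂⠒⣿⠿
⠀⠀⠀⠒⠴⠒⠂⠂⠒⠿⠿
⠀⠀⠀⠂⠂⠒⣿⠒⣿⠒⠿
⠀⠀⠀⠿⠴⠒⠒⠒⠂⣿⠿
⠀⠀⠀⠿⠒⣾⠿⠿⠒⠒⠿
⠀⠀⠀⠂⠒⠿⠒⠂⠂⠿⠿
⠀⠀⠀⣿⠒⠒⣿⠒⠀⠀⠿
⠀⠀⠀⠀⠀⠀⠀⠀⠀⠀⠿
⠀⠀⠀⠀⠀⠀⠀⠀⠀⠀⠿
⠀⠀⠀⠀⠀⠀⠀⠀⠀⠀⠿

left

⠀⠀⠀⠀⠀⠀⠀⠀⠀⠀⠀
⠀⠀⠀⠀⠀⠀⠀⣿⠂⠒⣿
⠀⠀⠀⠀⠒⠴⠒⠂⠂⠒⠿
⠀⠀⠀⠒⠂⠂⠒⣿⠒⣿⠒
⠀⠀⠀⠒⠿⠴⠒⠒⠒⠂⣿
⠀⠀⠀⠒⠿⣾⠒⠿⠿⠒⠒
⠀⠀⠀⠒⠂⠒⠿⠒⠂⠂⠿
⠀⠀⠀⠿⣿⠒⠒⣿⠒⠀⠀
⠀⠀⠀⠀⠀⠀⠀⠀⠀⠀⠀
⠀⠀⠀⠀⠀⠀⠀⠀⠀⠀⠀
⠀⠀⠀⠀⠀⠀⠀⠀⠀⠀⠀

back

⠀⠀⠀⠀⠀⠀⠀⣿⠂⠒⣿
⠀⠀⠀⠀⠒⠴⠒⠂⠂⠒⠿
⠀⠀⠀⠒⠂⠂⠒⣿⠒⣿⠒
⠀⠀⠀⠒⠿⠴⠒⠒⠒⠂⣿
⠀⠀⠀⠒⠿⠒⠒⠿⠿⠒⠒
⠀⠀⠀⠒⠂⣾⠿⠒⠂⠂⠿
⠀⠀⠀⠿⣿⠒⠒⣿⠒⠀⠀
⠀⠀⠀⣿⣿⠒⠴⠂⠀⠀⠀
⠀⠀⠀⠀⠀⠀⠀⠀⠀⠀⠀
⠀⠀⠀⠀⠀⠀⠀⠀⠀⠀⠀
⠀⠀⠀⠀⠀⠀⠀⠀⠀⠀⠀

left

⠀⠀⠀⠀⠀⠀⠀⠀⣿⠂⠒
⠀⠀⠀⠀⠀⠒⠴⠒⠂⠂⠒
⠀⠀⠀⠀⠒⠂⠂⠒⣿⠒⣿
⠀⠀⠀⠿⠒⠿⠴⠒⠒⠒⠂
⠀⠀⠀⠒⠒⠿⠒⠒⠿⠿⠒
⠀⠀⠀⠂⠒⣾⠒⠿⠒⠂⠂
⠀⠀⠀⠒⠿⣿⠒⠒⣿⠒⠀
⠀⠀⠀⠴⣿⣿⠒⠴⠂⠀⠀
⠀⠀⠀⠀⠀⠀⠀⠀⠀⠀⠀
⠀⠀⠀⠀⠀⠀⠀⠀⠀⠀⠀
⠀⠀⠀⠀⠀⠀⠀⠀⠀⠀⠀

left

⠀⠀⠀⠀⠀⠀⠀⠀⠀⣿⠂
⠀⠀⠀⠀⠀⠀⠒⠴⠒⠂⠂
⠀⠀⠀⠀⠀⠒⠂⠂⠒⣿⠒
⠀⠀⠀⣿⠿⠒⠿⠴⠒⠒⠒
⠀⠀⠀⣿⠒⠒⠿⠒⠒⠿⠿
⠀⠀⠀⠂⠂⣾⠂⠒⠿⠒⠂
⠀⠀⠀⠒⠒⠿⣿⠒⠒⣿⠒
⠀⠀⠀⠂⠴⣿⣿⠒⠴⠂⠀
⠀⠀⠀⠀⠀⠀⠀⠀⠀⠀⠀
⠀⠀⠀⠀⠀⠀⠀⠀⠀⠀⠀
⠀⠀⠀⠀⠀⠀⠀⠀⠀⠀⠀

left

⠀⠀⠀⠀⠀⠀⠀⠀⠀⠀⣿
⠀⠀⠀⠀⠀⠀⠀⠒⠴⠒⠂
⠀⠀⠀⠀⠀⠀⠒⠂⠂⠒⣿
⠀⠀⠀⠂⣿⠿⠒⠿⠴⠒⠒
⠀⠀⠀⠒⣿⠒⠒⠿⠒⠒⠿
⠀⠀⠀⠂⠂⣾⠒⠂⠒⠿⠒
⠀⠀⠀⠒⠒⠒⠿⣿⠒⠒⣿
⠀⠀⠀⠒⠂⠴⣿⣿⠒⠴⠂
⠀⠀⠀⠀⠀⠀⠀⠀⠀⠀⠀
⠀⠀⠀⠀⠀⠀⠀⠀⠀⠀⠀
⠀⠀⠀⠀⠀⠀⠀⠀⠀⠀⠀

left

⠀⠀⠀⠀⠀⠀⠀⠀⠀⠀⠀
⠀⠀⠀⠀⠀⠀⠀⠀⠒⠴⠒
⠀⠀⠀⠀⠀⠀⠀⠒⠂⠂⠒
⠀⠀⠀⠒⠂⣿⠿⠒⠿⠴⠒
⠀⠀⠀⠒⠒⣿⠒⠒⠿⠒⠒
⠀⠀⠀⠂⠂⣾⠂⠒⠂⠒⠿
⠀⠀⠀⠿⠒⠒⠒⠿⣿⠒⠒
⠀⠀⠀⠒⠒⠂⠴⣿⣿⠒⠴
⠀⠀⠀⠀⠀⠀⠀⠀⠀⠀⠀
⠀⠀⠀⠀⠀⠀⠀⠀⠀⠀⠀
⠀⠀⠀⠀⠀⠀⠀⠀⠀⠀⠀

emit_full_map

⠀⠀⠀⠀⠀⠀⠀⠀⣿⠂⠒⣿
⠀⠀⠀⠀⠀⠒⠴⠒⠂⠂⠒⠿
⠀⠀⠀⠀⠒⠂⠂⠒⣿⠒⣿⠒
⠒⠂⣿⠿⠒⠿⠴⠒⠒⠒⠂⣿
⠒⠒⣿⠒⠒⠿⠒⠒⠿⠿⠒⠒
⠂⠂⣾⠂⠒⠂⠒⠿⠒⠂⠂⠿
⠿⠒⠒⠒⠿⣿⠒⠒⣿⠒⠀⠀
⠒⠒⠂⠴⣿⣿⠒⠴⠂⠀⠀⠀

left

⠀⠀⠀⠀⠀⠀⠀⠀⠀⠀⠀
⠀⠀⠀⠀⠀⠀⠀⠀⠀⠒⠴
⠀⠀⠀⠀⠀⠀⠀⠀⠒⠂⠂
⠀⠀⠀⠒⠒⠂⣿⠿⠒⠿⠴
⠀⠀⠀⠂⠒⠒⣿⠒⠒⠿⠒
⠀⠀⠀⠂⠂⣾⠂⠂⠒⠂⠒
⠀⠀⠀⠒⠿⠒⠒⠒⠿⣿⠒
⠀⠀⠀⠂⠒⠒⠂⠴⣿⣿⠒
⠀⠀⠀⠀⠀⠀⠀⠀⠀⠀⠀
⠀⠀⠀⠀⠀⠀⠀⠀⠀⠀⠀
⠀⠀⠀⠀⠀⠀⠀⠀⠀⠀⠀

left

⠀⠀⠀⠀⠀⠀⠀⠀⠀⠀⠀
⠀⠀⠀⠀⠀⠀⠀⠀⠀⠀⠒
⠀⠀⠀⠀⠀⠀⠀⠀⠀⠒⠂
⠀⠀⠀⠴⠒⠒⠂⣿⠿⠒⠿
⠀⠀⠀⠒⠂⠒⠒⣿⠒⠒⠿
⠀⠀⠀⠂⠂⣾⠂⠂⠂⠒⠂
⠀⠀⠀⠴⠒⠿⠒⠒⠒⠿⣿
⠀⠀⠀⠿⠂⠒⠒⠂⠴⣿⣿
⠀⠀⠀⠀⠀⠀⠀⠀⠀⠀⠀
⠀⠀⠀⠀⠀⠀⠀⠀⠀⠀⠀
⠀⠀⠀⠀⠀⠀⠀⠀⠀⠀⠀

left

⠀⠀⠀⠀⠀⠀⠀⠀⠀⠀⠀
⠀⠀⠀⠀⠀⠀⠀⠀⠀⠀⠀
⠀⠀⠀⠀⠀⠀⠀⠀⠀⠀⠒
⠀⠀⠀⣿⠴⠒⠒⠂⣿⠿⠒
⠀⠀⠀⠂⠒⠂⠒⠒⣿⠒⠒
⠀⠀⠀⣿⠂⣾⠂⠂⠂⠂⠒
⠀⠀⠀⠿⠴⠒⠿⠒⠒⠒⠿
⠀⠀⠀⠿⠿⠂⠒⠒⠂⠴⣿
⠀⠀⠀⠀⠀⠀⠀⠀⠀⠀⠀
⠀⠀⠀⠀⠀⠀⠀⠀⠀⠀⠀
⠀⠀⠀⠀⠀⠀⠀⠀⠀⠀⠀

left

⠀⠀⠀⠀⠀⠀⠀⠀⠀⠀⠀
⠀⠀⠀⠀⠀⠀⠀⠀⠀⠀⠀
⠀⠀⠀⠀⠀⠀⠀⠀⠀⠀⠀
⠀⠀⠀⠒⣿⠴⠒⠒⠂⣿⠿
⠀⠀⠀⠂⠂⠒⠂⠒⠒⣿⠒
⠀⠀⠀⠂⣿⣾⠂⠂⠂⠂⠂
⠀⠀⠀⣿⠿⠴⠒⠿⠒⠒⠒
⠀⠀⠀⠂⠿⠿⠂⠒⠒⠂⠴
⠀⠀⠀⠀⠀⠀⠀⠀⠀⠀⠀
⠀⠀⠀⠀⠀⠀⠀⠀⠀⠀⠀
⠀⠀⠀⠀⠀⠀⠀⠀⠀⠀⠀

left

⠀⠀⠀⠀⠀⠀⠀⠀⠀⠀⠀
⠀⠀⠀⠀⠀⠀⠀⠀⠀⠀⠀
⠀⠀⠀⠀⠀⠀⠀⠀⠀⠀⠀
⠀⠀⠀⠂⠒⣿⠴⠒⠒⠂⣿
⠀⠀⠀⣿⠂⠂⠒⠂⠒⠒⣿
⠀⠀⠀⣿⠂⣾⠂⠂⠂⠂⠂
⠀⠀⠀⣿⣿⠿⠴⠒⠿⠒⠒
⠀⠀⠀⠒⠂⠿⠿⠂⠒⠒⠂
⠀⠀⠀⠀⠀⠀⠀⠀⠀⠀⠀
⠀⠀⠀⠀⠀⠀⠀⠀⠀⠀⠀
⠀⠀⠀⠀⠀⠀⠀⠀⠀⠀⠀

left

⠀⠀⠀⠀⠀⠀⠀⠀⠀⠀⠀
⠀⠀⠀⠀⠀⠀⠀⠀⠀⠀⠀
⠀⠀⠀⠀⠀⠀⠀⠀⠀⠀⠀
⠀⠀⠀⣿⠂⠒⣿⠴⠒⠒⠂
⠀⠀⠀⠒⣿⠂⠂⠒⠂⠒⠒
⠀⠀⠀⠴⣿⣾⣿⠂⠂⠂⠂
⠀⠀⠀⣿⣿⣿⠿⠴⠒⠿⠒
⠀⠀⠀⠒⠒⠂⠿⠿⠂⠒⠒
⠀⠀⠀⠀⠀⠀⠀⠀⠀⠀⠀
⠀⠀⠀⠀⠀⠀⠀⠀⠀⠀⠀
⠀⠀⠀⠀⠀⠀⠀⠀⠀⠀⠀

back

⠀⠀⠀⠀⠀⠀⠀⠀⠀⠀⠀
⠀⠀⠀⠀⠀⠀⠀⠀⠀⠀⠀
⠀⠀⠀⣿⠂⠒⣿⠴⠒⠒⠂
⠀⠀⠀⠒⣿⠂⠂⠒⠂⠒⠒
⠀⠀⠀⠴⣿⠂⣿⠂⠂⠂⠂
⠀⠀⠀⣿⣿⣾⠿⠴⠒⠿⠒
⠀⠀⠀⠒⠒⠂⠿⠿⠂⠒⠒
⠀⠀⠀⣿⣿⠒⣿⠴⠀⠀⠀
⠀⠀⠀⠀⠀⠀⠀⠀⠀⠀⠀
⠀⠀⠀⠀⠀⠀⠀⠀⠀⠀⠀
⠀⠀⠀⠀⠀⠀⠀⠀⠀⠀⠀

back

⠀⠀⠀⠀⠀⠀⠀⠀⠀⠀⠀
⠀⠀⠀⣿⠂⠒⣿⠴⠒⠒⠂
⠀⠀⠀⠒⣿⠂⠂⠒⠂⠒⠒
⠀⠀⠀⠴⣿⠂⣿⠂⠂⠂⠂
⠀⠀⠀⣿⣿⣿⠿⠴⠒⠿⠒
⠀⠀⠀⠒⠒⣾⠿⠿⠂⠒⠒
⠀⠀⠀⣿⣿⠒⣿⠴⠀⠀⠀
⠀⠀⠀⠿⠒⠒⠿⠒⠀⠀⠀
⠀⠀⠀⠀⠀⠀⠀⠀⠀⠀⠀
⠀⠀⠀⠀⠀⠀⠀⠀⠀⠀⠀
⠀⠀⠀⠀⠀⠀⠀⠀⠀⠀⠀

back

⠀⠀⠀⣿⠂⠒⣿⠴⠒⠒⠂
⠀⠀⠀⠒⣿⠂⠂⠒⠂⠒⠒
⠀⠀⠀⠴⣿⠂⣿⠂⠂⠂⠂
⠀⠀⠀⣿⣿⣿⠿⠴⠒⠿⠒
⠀⠀⠀⠒⠒⠂⠿⠿⠂⠒⠒
⠀⠀⠀⣿⣿⣾⣿⠴⠀⠀⠀
⠀⠀⠀⠿⠒⠒⠿⠒⠀⠀⠀
⠀⠀⠀⠒⠂⣿⠒⠒⠀⠀⠀
⠀⠀⠀⠀⠀⠀⠀⠀⠀⠀⠀
⠀⠀⠀⠀⠀⠀⠀⠀⠀⠀⠀
⠀⠀⠀⠀⠀⠀⠀⠀⠀⠀⠀

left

⠀⠀⠀⠀⣿⠂⠒⣿⠴⠒⠒
⠀⠀⠀⠀⠒⣿⠂⠂⠒⠂⠒
⠀⠀⠀⠀⠴⣿⠂⣿⠂⠂⠂
⠀⠀⠀⣿⣿⣿⣿⠿⠴⠒⠿
⠀⠀⠀⠒⠒⠒⠂⠿⠿⠂⠒
⠀⠀⠀⠒⣿⣾⠒⣿⠴⠀⠀
⠀⠀⠀⠂⠿⠒⠒⠿⠒⠀⠀
⠀⠀⠀⣿⠒⠂⣿⠒⠒⠀⠀
⠀⠀⠀⠀⠀⠀⠀⠀⠀⠀⠀
⠀⠀⠀⠀⠀⠀⠀⠀⠀⠀⠀
⠀⠀⠀⠀⠀⠀⠀⠀⠀⠀⠀

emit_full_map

⠀⠀⠀⠀⠀⠀⠀⠀⠀⠀⠀⠀⠀⠀⠀⣿⠂⠒⣿
⠀⠀⠀⠀⠀⠀⠀⠀⠀⠀⠀⠀⠒⠴⠒⠂⠂⠒⠿
⠀⠀⠀⠀⠀⠀⠀⠀⠀⠀⠀⠒⠂⠂⠒⣿⠒⣿⠒
⠀⣿⠂⠒⣿⠴⠒⠒⠂⣿⠿⠒⠿⠴⠒⠒⠒⠂⣿
⠀⠒⣿⠂⠂⠒⠂⠒⠒⣿⠒⠒⠿⠒⠒⠿⠿⠒⠒
⠀⠴⣿⠂⣿⠂⠂⠂⠂⠂⠂⠒⠂⠒⠿⠒⠂⠂⠿
⣿⣿⣿⣿⠿⠴⠒⠿⠒⠒⠒⠿⣿⠒⠒⣿⠒⠀⠀
⠒⠒⠒⠂⠿⠿⠂⠒⠒⠂⠴⣿⣿⠒⠴⠂⠀⠀⠀
⠒⣿⣾⠒⣿⠴⠀⠀⠀⠀⠀⠀⠀⠀⠀⠀⠀⠀⠀
⠂⠿⠒⠒⠿⠒⠀⠀⠀⠀⠀⠀⠀⠀⠀⠀⠀⠀⠀
⣿⠒⠂⣿⠒⠒⠀⠀⠀⠀⠀⠀⠀⠀⠀⠀⠀⠀⠀


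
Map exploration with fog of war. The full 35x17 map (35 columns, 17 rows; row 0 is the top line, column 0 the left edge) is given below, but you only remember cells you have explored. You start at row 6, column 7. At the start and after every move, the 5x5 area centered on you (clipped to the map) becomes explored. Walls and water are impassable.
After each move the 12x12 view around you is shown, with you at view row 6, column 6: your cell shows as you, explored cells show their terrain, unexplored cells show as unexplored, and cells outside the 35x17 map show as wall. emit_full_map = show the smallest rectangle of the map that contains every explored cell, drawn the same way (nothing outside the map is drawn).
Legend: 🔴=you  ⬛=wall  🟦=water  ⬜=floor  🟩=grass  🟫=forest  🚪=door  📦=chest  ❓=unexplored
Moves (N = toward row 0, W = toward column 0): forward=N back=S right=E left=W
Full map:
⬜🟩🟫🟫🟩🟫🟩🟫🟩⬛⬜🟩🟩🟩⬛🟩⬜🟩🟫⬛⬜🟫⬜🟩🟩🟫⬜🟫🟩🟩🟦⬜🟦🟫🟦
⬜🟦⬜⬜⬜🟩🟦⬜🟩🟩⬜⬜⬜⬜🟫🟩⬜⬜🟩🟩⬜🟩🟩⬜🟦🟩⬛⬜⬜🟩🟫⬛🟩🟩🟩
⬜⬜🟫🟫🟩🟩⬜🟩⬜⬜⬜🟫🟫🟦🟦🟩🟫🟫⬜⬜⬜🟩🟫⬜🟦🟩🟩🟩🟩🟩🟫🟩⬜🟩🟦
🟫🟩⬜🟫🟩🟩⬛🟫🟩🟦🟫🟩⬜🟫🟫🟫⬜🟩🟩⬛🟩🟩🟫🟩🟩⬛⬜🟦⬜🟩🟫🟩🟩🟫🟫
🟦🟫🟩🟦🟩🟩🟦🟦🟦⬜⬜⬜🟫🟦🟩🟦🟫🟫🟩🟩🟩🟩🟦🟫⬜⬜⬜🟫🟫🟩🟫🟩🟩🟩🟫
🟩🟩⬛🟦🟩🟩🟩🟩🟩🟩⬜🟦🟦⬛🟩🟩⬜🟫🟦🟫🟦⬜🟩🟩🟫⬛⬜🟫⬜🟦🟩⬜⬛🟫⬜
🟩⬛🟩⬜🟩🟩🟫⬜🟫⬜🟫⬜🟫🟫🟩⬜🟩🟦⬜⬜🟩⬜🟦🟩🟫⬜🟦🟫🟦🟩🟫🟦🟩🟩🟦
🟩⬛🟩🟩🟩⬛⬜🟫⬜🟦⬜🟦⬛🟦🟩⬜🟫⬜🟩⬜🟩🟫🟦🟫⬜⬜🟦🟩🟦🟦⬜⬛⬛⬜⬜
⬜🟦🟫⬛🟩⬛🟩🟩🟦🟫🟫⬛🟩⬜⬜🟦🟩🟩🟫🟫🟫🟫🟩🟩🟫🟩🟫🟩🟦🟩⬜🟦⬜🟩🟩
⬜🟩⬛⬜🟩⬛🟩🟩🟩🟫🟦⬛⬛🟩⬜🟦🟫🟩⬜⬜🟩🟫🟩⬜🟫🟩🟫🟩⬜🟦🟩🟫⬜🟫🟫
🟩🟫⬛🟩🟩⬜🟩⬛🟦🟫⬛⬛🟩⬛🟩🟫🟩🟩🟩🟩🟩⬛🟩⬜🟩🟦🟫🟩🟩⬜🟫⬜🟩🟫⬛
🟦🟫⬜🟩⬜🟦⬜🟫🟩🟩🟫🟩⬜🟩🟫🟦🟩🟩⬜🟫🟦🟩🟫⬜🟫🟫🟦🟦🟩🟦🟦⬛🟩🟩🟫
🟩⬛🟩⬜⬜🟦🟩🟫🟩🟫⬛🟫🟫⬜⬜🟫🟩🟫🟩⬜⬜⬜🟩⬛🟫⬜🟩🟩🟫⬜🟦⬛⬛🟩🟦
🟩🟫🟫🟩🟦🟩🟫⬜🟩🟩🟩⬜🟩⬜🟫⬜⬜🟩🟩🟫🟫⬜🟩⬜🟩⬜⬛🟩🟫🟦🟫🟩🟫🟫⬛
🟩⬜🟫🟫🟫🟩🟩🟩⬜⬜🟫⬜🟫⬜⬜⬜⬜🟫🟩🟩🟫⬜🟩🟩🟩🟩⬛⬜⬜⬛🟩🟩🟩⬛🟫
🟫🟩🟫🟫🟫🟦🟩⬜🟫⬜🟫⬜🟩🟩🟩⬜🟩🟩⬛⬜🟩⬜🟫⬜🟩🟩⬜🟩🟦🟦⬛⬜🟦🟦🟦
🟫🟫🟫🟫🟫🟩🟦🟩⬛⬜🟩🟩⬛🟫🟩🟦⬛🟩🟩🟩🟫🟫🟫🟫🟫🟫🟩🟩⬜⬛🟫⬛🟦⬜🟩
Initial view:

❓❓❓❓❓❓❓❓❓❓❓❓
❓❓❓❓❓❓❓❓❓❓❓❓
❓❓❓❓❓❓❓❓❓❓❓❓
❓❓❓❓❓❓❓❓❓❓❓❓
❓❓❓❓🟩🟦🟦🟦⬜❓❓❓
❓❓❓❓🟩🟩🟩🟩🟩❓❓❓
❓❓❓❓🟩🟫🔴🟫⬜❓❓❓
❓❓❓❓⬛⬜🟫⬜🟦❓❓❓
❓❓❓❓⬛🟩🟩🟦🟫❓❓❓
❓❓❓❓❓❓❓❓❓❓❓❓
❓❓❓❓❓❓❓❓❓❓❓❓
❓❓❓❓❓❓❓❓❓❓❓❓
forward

⬛⬛⬛⬛⬛⬛⬛⬛⬛⬛⬛⬛
❓❓❓❓❓❓❓❓❓❓❓❓
❓❓❓❓❓❓❓❓❓❓❓❓
❓❓❓❓❓❓❓❓❓❓❓❓
❓❓❓❓🟩⬛🟫🟩🟦❓❓❓
❓❓❓❓🟩🟦🟦🟦⬜❓❓❓
❓❓❓❓🟩🟩🔴🟩🟩❓❓❓
❓❓❓❓🟩🟫⬜🟫⬜❓❓❓
❓❓❓❓⬛⬜🟫⬜🟦❓❓❓
❓❓❓❓⬛🟩🟩🟦🟫❓❓❓
❓❓❓❓❓❓❓❓❓❓❓❓
❓❓❓❓❓❓❓❓❓❓❓❓

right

⬛⬛⬛⬛⬛⬛⬛⬛⬛⬛⬛⬛
❓❓❓❓❓❓❓❓❓❓❓❓
❓❓❓❓❓❓❓❓❓❓❓❓
❓❓❓❓❓❓❓❓❓❓❓❓
❓❓❓🟩⬛🟫🟩🟦🟫❓❓❓
❓❓❓🟩🟦🟦🟦⬜⬜❓❓❓
❓❓❓🟩🟩🟩🔴🟩⬜❓❓❓
❓❓❓🟩🟫⬜🟫⬜🟫❓❓❓
❓❓❓⬛⬜🟫⬜🟦⬜❓❓❓
❓❓❓⬛🟩🟩🟦🟫❓❓❓❓
❓❓❓❓❓❓❓❓❓❓❓❓
❓❓❓❓❓❓❓❓❓❓❓❓

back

❓❓❓❓❓❓❓❓❓❓❓❓
❓❓❓❓❓❓❓❓❓❓❓❓
❓❓❓❓❓❓❓❓❓❓❓❓
❓❓❓🟩⬛🟫🟩🟦🟫❓❓❓
❓❓❓🟩🟦🟦🟦⬜⬜❓❓❓
❓❓❓🟩🟩🟩🟩🟩⬜❓❓❓
❓❓❓🟩🟫⬜🔴⬜🟫❓❓❓
❓❓❓⬛⬜🟫⬜🟦⬜❓❓❓
❓❓❓⬛🟩🟩🟦🟫🟫❓❓❓
❓❓❓❓❓❓❓❓❓❓❓❓
❓❓❓❓❓❓❓❓❓❓❓❓
❓❓❓❓❓❓❓❓❓❓❓❓

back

❓❓❓❓❓❓❓❓❓❓❓❓
❓❓❓❓❓❓❓❓❓❓❓❓
❓❓❓🟩⬛🟫🟩🟦🟫❓❓❓
❓❓❓🟩🟦🟦🟦⬜⬜❓❓❓
❓❓❓🟩🟩🟩🟩🟩⬜❓❓❓
❓❓❓🟩🟫⬜🟫⬜🟫❓❓❓
❓❓❓⬛⬜🟫🔴🟦⬜❓❓❓
❓❓❓⬛🟩🟩🟦🟫🟫❓❓❓
❓❓❓❓🟩🟩🟩🟫🟦❓❓❓
❓❓❓❓❓❓❓❓❓❓❓❓
❓❓❓❓❓❓❓❓❓❓❓❓
❓❓❓❓❓❓❓❓❓❓❓❓

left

❓❓❓❓❓❓❓❓❓❓❓❓
❓❓❓❓❓❓❓❓❓❓❓❓
❓❓❓❓🟩⬛🟫🟩🟦🟫❓❓
❓❓❓❓🟩🟦🟦🟦⬜⬜❓❓
❓❓❓❓🟩🟩🟩🟩🟩⬜❓❓
❓❓❓❓🟩🟫⬜🟫⬜🟫❓❓
❓❓❓❓⬛⬜🔴⬜🟦⬜❓❓
❓❓❓❓⬛🟩🟩🟦🟫🟫❓❓
❓❓❓❓⬛🟩🟩🟩🟫🟦❓❓
❓❓❓❓❓❓❓❓❓❓❓❓
❓❓❓❓❓❓❓❓❓❓❓❓
❓❓❓❓❓❓❓❓❓❓❓❓

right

❓❓❓❓❓❓❓❓❓❓❓❓
❓❓❓❓❓❓❓❓❓❓❓❓
❓❓❓🟩⬛🟫🟩🟦🟫❓❓❓
❓❓❓🟩🟦🟦🟦⬜⬜❓❓❓
❓❓❓🟩🟩🟩🟩🟩⬜❓❓❓
❓❓❓🟩🟫⬜🟫⬜🟫❓❓❓
❓❓❓⬛⬜🟫🔴🟦⬜❓❓❓
❓❓❓⬛🟩🟩🟦🟫🟫❓❓❓
❓❓❓⬛🟩🟩🟩🟫🟦❓❓❓
❓❓❓❓❓❓❓❓❓❓❓❓
❓❓❓❓❓❓❓❓❓❓❓❓
❓❓❓❓❓❓❓❓❓❓❓❓

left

❓❓❓❓❓❓❓❓❓❓❓❓
❓❓❓❓❓❓❓❓❓❓❓❓
❓❓❓❓🟩⬛🟫🟩🟦🟫❓❓
❓❓❓❓🟩🟦🟦🟦⬜⬜❓❓
❓❓❓❓🟩🟩🟩🟩🟩⬜❓❓
❓❓❓❓🟩🟫⬜🟫⬜🟫❓❓
❓❓❓❓⬛⬜🔴⬜🟦⬜❓❓
❓❓❓❓⬛🟩🟩🟦🟫🟫❓❓
❓❓❓❓⬛🟩🟩🟩🟫🟦❓❓
❓❓❓❓❓❓❓❓❓❓❓❓
❓❓❓❓❓❓❓❓❓❓❓❓
❓❓❓❓❓❓❓❓❓❓❓❓

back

❓❓❓❓❓❓❓❓❓❓❓❓
❓❓❓❓🟩⬛🟫🟩🟦🟫❓❓
❓❓❓❓🟩🟦🟦🟦⬜⬜❓❓
❓❓❓❓🟩🟩🟩🟩🟩⬜❓❓
❓❓❓❓🟩🟫⬜🟫⬜🟫❓❓
❓❓❓❓⬛⬜🟫⬜🟦⬜❓❓
❓❓❓❓⬛🟩🔴🟦🟫🟫❓❓
❓❓❓❓⬛🟩🟩🟩🟫🟦❓❓
❓❓❓❓⬜🟩⬛🟦🟫❓❓❓
❓❓❓❓❓❓❓❓❓❓❓❓
❓❓❓❓❓❓❓❓❓❓❓❓
❓❓❓❓❓❓❓❓❓❓❓❓

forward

❓❓❓❓❓❓❓❓❓❓❓❓
❓❓❓❓❓❓❓❓❓❓❓❓
❓❓❓❓🟩⬛🟫🟩🟦🟫❓❓
❓❓❓❓🟩🟦🟦🟦⬜⬜❓❓
❓❓❓❓🟩🟩🟩🟩🟩⬜❓❓
❓❓❓❓🟩🟫⬜🟫⬜🟫❓❓
❓❓❓❓⬛⬜🔴⬜🟦⬜❓❓
❓❓❓❓⬛🟩🟩🟦🟫🟫❓❓
❓❓❓❓⬛🟩🟩🟩🟫🟦❓❓
❓❓❓❓⬜🟩⬛🟦🟫❓❓❓
❓❓❓❓❓❓❓❓❓❓❓❓
❓❓❓❓❓❓❓❓❓❓❓❓

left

❓❓❓❓❓❓❓❓❓❓❓❓
❓❓❓❓❓❓❓❓❓❓❓❓
❓❓❓❓❓🟩⬛🟫🟩🟦🟫❓
❓❓❓❓❓🟩🟦🟦🟦⬜⬜❓
❓❓❓❓🟩🟩🟩🟩🟩🟩⬜❓
❓❓❓❓🟩🟩🟫⬜🟫⬜🟫❓
❓❓❓❓🟩⬛🔴🟫⬜🟦⬜❓
❓❓❓❓🟩⬛🟩🟩🟦🟫🟫❓
❓❓❓❓🟩⬛🟩🟩🟩🟫🟦❓
❓❓❓❓❓⬜🟩⬛🟦🟫❓❓
❓❓❓❓❓❓❓❓❓❓❓❓
❓❓❓❓❓❓❓❓❓❓❓❓

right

❓❓❓❓❓❓❓❓❓❓❓❓
❓❓❓❓❓❓❓❓❓❓❓❓
❓❓❓❓🟩⬛🟫🟩🟦🟫❓❓
❓❓❓❓🟩🟦🟦🟦⬜⬜❓❓
❓❓❓🟩🟩🟩🟩🟩🟩⬜❓❓
❓❓❓🟩🟩🟫⬜🟫⬜🟫❓❓
❓❓❓🟩⬛⬜🔴⬜🟦⬜❓❓
❓❓❓🟩⬛🟩🟩🟦🟫🟫❓❓
❓❓❓🟩⬛🟩🟩🟩🟫🟦❓❓
❓❓❓❓⬜🟩⬛🟦🟫❓❓❓
❓❓❓❓❓❓❓❓❓❓❓❓
❓❓❓❓❓❓❓❓❓❓❓❓

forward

❓❓❓❓❓❓❓❓❓❓❓❓
❓❓❓❓❓❓❓❓❓❓❓❓
❓❓❓❓❓❓❓❓❓❓❓❓
❓❓❓❓🟩⬛🟫🟩🟦🟫❓❓
❓❓❓❓🟩🟦🟦🟦⬜⬜❓❓
❓❓❓🟩🟩🟩🟩🟩🟩⬜❓❓
❓❓❓🟩🟩🟫🔴🟫⬜🟫❓❓
❓❓❓🟩⬛⬜🟫⬜🟦⬜❓❓
❓❓❓🟩⬛🟩🟩🟦🟫🟫❓❓
❓❓❓🟩⬛🟩🟩🟩🟫🟦❓❓
❓❓❓❓⬜🟩⬛🟦🟫❓❓❓
❓❓❓❓❓❓❓❓❓❓❓❓

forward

⬛⬛⬛⬛⬛⬛⬛⬛⬛⬛⬛⬛
❓❓❓❓❓❓❓❓❓❓❓❓
❓❓❓❓❓❓❓❓❓❓❓❓
❓❓❓❓❓❓❓❓❓❓❓❓
❓❓❓❓🟩⬛🟫🟩🟦🟫❓❓
❓❓❓❓🟩🟦🟦🟦⬜⬜❓❓
❓❓❓🟩🟩🟩🔴🟩🟩⬜❓❓
❓❓❓🟩🟩🟫⬜🟫⬜🟫❓❓
❓❓❓🟩⬛⬜🟫⬜🟦⬜❓❓
❓❓❓🟩⬛🟩🟩🟦🟫🟫❓❓
❓❓❓🟩⬛🟩🟩🟩🟫🟦❓❓
❓❓❓❓⬜🟩⬛🟦🟫❓❓❓

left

⬛⬛⬛⬛⬛⬛⬛⬛⬛⬛⬛⬛
❓❓❓❓❓❓❓❓❓❓❓❓
❓❓❓❓❓❓❓❓❓❓❓❓
❓❓❓❓❓❓❓❓❓❓❓❓
❓❓❓❓🟩🟩⬛🟫🟩🟦🟫❓
❓❓❓❓🟩🟩🟦🟦🟦⬜⬜❓
❓❓❓❓🟩🟩🔴🟩🟩🟩⬜❓
❓❓❓❓🟩🟩🟫⬜🟫⬜🟫❓
❓❓❓❓🟩⬛⬜🟫⬜🟦⬜❓
❓❓❓❓🟩⬛🟩🟩🟦🟫🟫❓
❓❓❓❓🟩⬛🟩🟩🟩🟫🟦❓
❓❓❓❓❓⬜🟩⬛🟦🟫❓❓

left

⬛⬛⬛⬛⬛⬛⬛⬛⬛⬛⬛⬛
⬛❓❓❓❓❓❓❓❓❓❓❓
⬛❓❓❓❓❓❓❓❓❓❓❓
⬛❓❓❓❓❓❓❓❓❓❓❓
⬛❓❓❓🟫🟩🟩⬛🟫🟩🟦🟫
⬛❓❓❓🟦🟩🟩🟦🟦🟦⬜⬜
⬛❓❓❓🟦🟩🔴🟩🟩🟩🟩⬜
⬛❓❓❓⬜🟩🟩🟫⬜🟫⬜🟫
⬛❓❓❓🟩🟩⬛⬜🟫⬜🟦⬜
⬛❓❓❓❓🟩⬛🟩🟩🟦🟫🟫
⬛❓❓❓❓🟩⬛🟩🟩🟩🟫🟦
⬛❓❓❓❓❓⬜🟩⬛🟦🟫❓

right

⬛⬛⬛⬛⬛⬛⬛⬛⬛⬛⬛⬛
❓❓❓❓❓❓❓❓❓❓❓❓
❓❓❓❓❓❓❓❓❓❓❓❓
❓❓❓❓❓❓❓❓❓❓❓❓
❓❓❓🟫🟩🟩⬛🟫🟩🟦🟫❓
❓❓❓🟦🟩🟩🟦🟦🟦⬜⬜❓
❓❓❓🟦🟩🟩🔴🟩🟩🟩⬜❓
❓❓❓⬜🟩🟩🟫⬜🟫⬜🟫❓
❓❓❓🟩🟩⬛⬜🟫⬜🟦⬜❓
❓❓❓❓🟩⬛🟩🟩🟦🟫🟫❓
❓❓❓❓🟩⬛🟩🟩🟩🟫🟦❓
❓❓❓❓❓⬜🟩⬛🟦🟫❓❓

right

⬛⬛⬛⬛⬛⬛⬛⬛⬛⬛⬛⬛
❓❓❓❓❓❓❓❓❓❓❓❓
❓❓❓❓❓❓❓❓❓❓❓❓
❓❓❓❓❓❓❓❓❓❓❓❓
❓❓🟫🟩🟩⬛🟫🟩🟦🟫❓❓
❓❓🟦🟩🟩🟦🟦🟦⬜⬜❓❓
❓❓🟦🟩🟩🟩🔴🟩🟩⬜❓❓
❓❓⬜🟩🟩🟫⬜🟫⬜🟫❓❓
❓❓🟩🟩⬛⬜🟫⬜🟦⬜❓❓
❓❓❓🟩⬛🟩🟩🟦🟫🟫❓❓
❓❓❓🟩⬛🟩🟩🟩🟫🟦❓❓
❓❓❓❓⬜🟩⬛🟦🟫❓❓❓

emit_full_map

🟫🟩🟩⬛🟫🟩🟦🟫
🟦🟩🟩🟦🟦🟦⬜⬜
🟦🟩🟩🟩🔴🟩🟩⬜
⬜🟩🟩🟫⬜🟫⬜🟫
🟩🟩⬛⬜🟫⬜🟦⬜
❓🟩⬛🟩🟩🟦🟫🟫
❓🟩⬛🟩🟩🟩🟫🟦
❓❓⬜🟩⬛🟦🟫❓

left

⬛⬛⬛⬛⬛⬛⬛⬛⬛⬛⬛⬛
❓❓❓❓❓❓❓❓❓❓❓❓
❓❓❓❓❓❓❓❓❓❓❓❓
❓❓❓❓❓❓❓❓❓❓❓❓
❓❓❓🟫🟩🟩⬛🟫🟩🟦🟫❓
❓❓❓🟦🟩🟩🟦🟦🟦⬜⬜❓
❓❓❓🟦🟩🟩🔴🟩🟩🟩⬜❓
❓❓❓⬜🟩🟩🟫⬜🟫⬜🟫❓
❓❓❓🟩🟩⬛⬜🟫⬜🟦⬜❓
❓❓❓❓🟩⬛🟩🟩🟦🟫🟫❓
❓❓❓❓🟩⬛🟩🟩🟩🟫🟦❓
❓❓❓❓❓⬜🟩⬛🟦🟫❓❓

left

⬛⬛⬛⬛⬛⬛⬛⬛⬛⬛⬛⬛
⬛❓❓❓❓❓❓❓❓❓❓❓
⬛❓❓❓❓❓❓❓❓❓❓❓
⬛❓❓❓❓❓❓❓❓❓❓❓
⬛❓❓❓🟫🟩🟩⬛🟫🟩🟦🟫
⬛❓❓❓🟦🟩🟩🟦🟦🟦⬜⬜
⬛❓❓❓🟦🟩🔴🟩🟩🟩🟩⬜
⬛❓❓❓⬜🟩🟩🟫⬜🟫⬜🟫
⬛❓❓❓🟩🟩⬛⬜🟫⬜🟦⬜
⬛❓❓❓❓🟩⬛🟩🟩🟦🟫🟫
⬛❓❓❓❓🟩⬛🟩🟩🟩🟫🟦
⬛❓❓❓❓❓⬜🟩⬛🟦🟫❓

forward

⬛⬛⬛⬛⬛⬛⬛⬛⬛⬛⬛⬛
⬛⬛⬛⬛⬛⬛⬛⬛⬛⬛⬛⬛
⬛❓❓❓❓❓❓❓❓❓❓❓
⬛❓❓❓❓❓❓❓❓❓❓❓
⬛❓❓❓🟫🟩🟩⬜🟩❓❓❓
⬛❓❓❓🟫🟩🟩⬛🟫🟩🟦🟫
⬛❓❓❓🟦🟩🔴🟦🟦🟦⬜⬜
⬛❓❓❓🟦🟩🟩🟩🟩🟩🟩⬜
⬛❓❓❓⬜🟩🟩🟫⬜🟫⬜🟫
⬛❓❓❓🟩🟩⬛⬜🟫⬜🟦⬜
⬛❓❓❓❓🟩⬛🟩🟩🟦🟫🟫
⬛❓❓❓❓🟩⬛🟩🟩🟩🟫🟦

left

⬛⬛⬛⬛⬛⬛⬛⬛⬛⬛⬛⬛
⬛⬛⬛⬛⬛⬛⬛⬛⬛⬛⬛⬛
⬛⬛❓❓❓❓❓❓❓❓❓❓
⬛⬛❓❓❓❓❓❓❓❓❓❓
⬛⬛❓❓🟫🟫🟩🟩⬜🟩❓❓
⬛⬛❓❓⬜🟫🟩🟩⬛🟫🟩🟦
⬛⬛❓❓🟩🟦🔴🟩🟦🟦🟦⬜
⬛⬛❓❓⬛🟦🟩🟩🟩🟩🟩🟩
⬛⬛❓❓🟩⬜🟩🟩🟫⬜🟫⬜
⬛⬛❓❓❓🟩🟩⬛⬜🟫⬜🟦
⬛⬛❓❓❓❓🟩⬛🟩🟩🟦🟫
⬛⬛❓❓❓❓🟩⬛🟩🟩🟩🟫

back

⬛⬛⬛⬛⬛⬛⬛⬛⬛⬛⬛⬛
⬛⬛❓❓❓❓❓❓❓❓❓❓
⬛⬛❓❓❓❓❓❓❓❓❓❓
⬛⬛❓❓🟫🟫🟩🟩⬜🟩❓❓
⬛⬛❓❓⬜🟫🟩🟩⬛🟫🟩🟦
⬛⬛❓❓🟩🟦🟩🟩🟦🟦🟦⬜
⬛⬛❓❓⬛🟦🔴🟩🟩🟩🟩🟩
⬛⬛❓❓🟩⬜🟩🟩🟫⬜🟫⬜
⬛⬛❓❓🟩🟩🟩⬛⬜🟫⬜🟦
⬛⬛❓❓❓❓🟩⬛🟩🟩🟦🟫
⬛⬛❓❓❓❓🟩⬛🟩🟩🟩🟫
⬛⬛❓❓❓❓❓⬜🟩⬛🟦🟫

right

⬛⬛⬛⬛⬛⬛⬛⬛⬛⬛⬛⬛
⬛❓❓❓❓❓❓❓❓❓❓❓
⬛❓❓❓❓❓❓❓❓❓❓❓
⬛❓❓🟫🟫🟩🟩⬜🟩❓❓❓
⬛❓❓⬜🟫🟩🟩⬛🟫🟩🟦🟫
⬛❓❓🟩🟦🟩🟩🟦🟦🟦⬜⬜
⬛❓❓⬛🟦🟩🔴🟩🟩🟩🟩⬜
⬛❓❓🟩⬜🟩🟩🟫⬜🟫⬜🟫
⬛❓❓🟩🟩🟩⬛⬜🟫⬜🟦⬜
⬛❓❓❓❓🟩⬛🟩🟩🟦🟫🟫
⬛❓❓❓❓🟩⬛🟩🟩🟩🟫🟦
⬛❓❓❓❓❓⬜🟩⬛🟦🟫❓

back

⬛❓❓❓❓❓❓❓❓❓❓❓
⬛❓❓❓❓❓❓❓❓❓❓❓
⬛❓❓🟫🟫🟩🟩⬜🟩❓❓❓
⬛❓❓⬜🟫🟩🟩⬛🟫🟩🟦🟫
⬛❓❓🟩🟦🟩🟩🟦🟦🟦⬜⬜
⬛❓❓⬛🟦🟩🟩🟩🟩🟩🟩⬜
⬛❓❓🟩⬜🟩🔴🟫⬜🟫⬜🟫
⬛❓❓🟩🟩🟩⬛⬜🟫⬜🟦⬜
⬛❓❓❓⬛🟩⬛🟩🟩🟦🟫🟫
⬛❓❓❓❓🟩⬛🟩🟩🟩🟫🟦
⬛❓❓❓❓❓⬜🟩⬛🟦🟫❓
⬛❓❓❓❓❓❓❓❓❓❓❓

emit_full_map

🟫🟫🟩🟩⬜🟩❓❓❓
⬜🟫🟩🟩⬛🟫🟩🟦🟫
🟩🟦🟩🟩🟦🟦🟦⬜⬜
⬛🟦🟩🟩🟩🟩🟩🟩⬜
🟩⬜🟩🔴🟫⬜🟫⬜🟫
🟩🟩🟩⬛⬜🟫⬜🟦⬜
❓⬛🟩⬛🟩🟩🟦🟫🟫
❓❓🟩⬛🟩🟩🟩🟫🟦
❓❓❓⬜🟩⬛🟦🟫❓

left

⬛⬛❓❓❓❓❓❓❓❓❓❓
⬛⬛❓❓❓❓❓❓❓❓❓❓
⬛⬛❓❓🟫🟫🟩🟩⬜🟩❓❓
⬛⬛❓❓⬜🟫🟩🟩⬛🟫🟩🟦
⬛⬛❓❓🟩🟦🟩🟩🟦🟦🟦⬜
⬛⬛❓❓⬛🟦🟩🟩🟩🟩🟩🟩
⬛⬛❓❓🟩⬜🔴🟩🟫⬜🟫⬜
⬛⬛❓❓🟩🟩🟩⬛⬜🟫⬜🟦
⬛⬛❓❓🟫⬛🟩⬛🟩🟩🟦🟫
⬛⬛❓❓❓❓🟩⬛🟩🟩🟩🟫
⬛⬛❓❓❓❓❓⬜🟩⬛🟦🟫
⬛⬛❓❓❓❓❓❓❓❓❓❓

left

⬛⬛⬛❓❓❓❓❓❓❓❓❓
⬛⬛⬛❓❓❓❓❓❓❓❓❓
⬛⬛⬛❓❓🟫🟫🟩🟩⬜🟩❓
⬛⬛⬛❓❓⬜🟫🟩🟩⬛🟫🟩
⬛⬛⬛❓🟫🟩🟦🟩🟩🟦🟦🟦
⬛⬛⬛❓🟩⬛🟦🟩🟩🟩🟩🟩
⬛⬛⬛❓⬛🟩🔴🟩🟩🟫⬜🟫
⬛⬛⬛❓⬛🟩🟩🟩⬛⬜🟫⬜
⬛⬛⬛❓🟦🟫⬛🟩⬛🟩🟩🟦
⬛⬛⬛❓❓❓❓🟩⬛🟩🟩🟩
⬛⬛⬛❓❓❓❓❓⬜🟩⬛🟦
⬛⬛⬛❓❓❓❓❓❓❓❓❓

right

⬛⬛❓❓❓❓❓❓❓❓❓❓
⬛⬛❓❓❓❓❓❓❓❓❓❓
⬛⬛❓❓🟫🟫🟩🟩⬜🟩❓❓
⬛⬛❓❓⬜🟫🟩🟩⬛🟫🟩🟦
⬛⬛❓🟫🟩🟦🟩🟩🟦🟦🟦⬜
⬛⬛❓🟩⬛🟦🟩🟩🟩🟩🟩🟩
⬛⬛❓⬛🟩⬜🔴🟩🟫⬜🟫⬜
⬛⬛❓⬛🟩🟩🟩⬛⬜🟫⬜🟦
⬛⬛❓🟦🟫⬛🟩⬛🟩🟩🟦🟫
⬛⬛❓❓❓❓🟩⬛🟩🟩🟩🟫
⬛⬛❓❓❓❓❓⬜🟩⬛🟦🟫
⬛⬛❓❓❓❓❓❓❓❓❓❓

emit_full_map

❓🟫🟫🟩🟩⬜🟩❓❓❓
❓⬜🟫🟩🟩⬛🟫🟩🟦🟫
🟫🟩🟦🟩🟩🟦🟦🟦⬜⬜
🟩⬛🟦🟩🟩🟩🟩🟩🟩⬜
⬛🟩⬜🔴🟩🟫⬜🟫⬜🟫
⬛🟩🟩🟩⬛⬜🟫⬜🟦⬜
🟦🟫⬛🟩⬛🟩🟩🟦🟫🟫
❓❓❓🟩⬛🟩🟩🟩🟫🟦
❓❓❓❓⬜🟩⬛🟦🟫❓
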